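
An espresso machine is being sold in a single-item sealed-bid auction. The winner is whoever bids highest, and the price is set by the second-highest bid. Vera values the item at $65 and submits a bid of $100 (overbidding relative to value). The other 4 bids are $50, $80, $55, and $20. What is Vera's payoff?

Highest competing bid: $80.
Vera's bid $100 is the highest overall, so Vera wins and pays the second-highest bid, $80.
Payoff = value − price = $65 − $80 = -$15.
Overbidding won the item at a price above value — truthful bidding would have avoided this loss.

-$15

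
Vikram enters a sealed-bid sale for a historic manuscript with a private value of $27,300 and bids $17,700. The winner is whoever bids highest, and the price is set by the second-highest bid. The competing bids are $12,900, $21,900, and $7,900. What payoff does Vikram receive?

Highest competing bid: $21,900.
Vikram's bid $17,700 is not the highest, so Vikram loses, pays nothing, and earns zero payoff.

$0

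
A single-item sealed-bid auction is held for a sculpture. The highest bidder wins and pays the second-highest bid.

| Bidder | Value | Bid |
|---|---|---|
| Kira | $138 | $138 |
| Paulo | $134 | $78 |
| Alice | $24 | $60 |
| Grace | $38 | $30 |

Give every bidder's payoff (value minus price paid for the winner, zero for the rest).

Sorted high to low: Kira $138; Paulo $78; Alice $60; Grace $30.
Kira has the top bid and wins; the price is the second-highest bid, $78.
Kira's payoff = $138 − $78 = $60. All other bidders lose, so their payoff is 0.

Payoffs: Kira $60, Paulo $0, Alice $0, Grace $0.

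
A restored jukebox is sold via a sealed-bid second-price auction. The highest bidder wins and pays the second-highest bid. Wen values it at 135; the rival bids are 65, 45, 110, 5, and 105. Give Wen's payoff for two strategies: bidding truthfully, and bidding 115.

The highest competing bid is 110.
Bidding truthfully at 135: Wen has the top bid, wins, and pays the second-highest bid 110. Payoff = 135 − 110 = 25.
Bidding 115: Wen has the top bid, wins, and pays the second-highest bid 110. Payoff = 135 − 110 = 25.
The bid only affects whether you win, not the price — here both bids land on the same side of the top rival bid, so the deviation is payoff-neutral.

(a) 25  (b) 25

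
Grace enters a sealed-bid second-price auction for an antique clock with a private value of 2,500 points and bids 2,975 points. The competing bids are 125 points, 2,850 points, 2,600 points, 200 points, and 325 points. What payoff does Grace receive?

Highest competing bid: 2,850 points.
Grace's bid 2,975 points is the highest overall, so Grace wins and pays the second-highest bid, 2,850 points.
Payoff = value − price = 2,500 points − 2,850 points = -350 points.

Payoff = -350 points.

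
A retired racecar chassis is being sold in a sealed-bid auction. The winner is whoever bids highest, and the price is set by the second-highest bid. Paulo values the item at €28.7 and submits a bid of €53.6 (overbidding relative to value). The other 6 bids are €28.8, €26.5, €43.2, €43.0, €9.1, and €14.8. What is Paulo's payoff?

Paulo's payoff: -€14.5.

Highest competing bid: €43.2.
Paulo's bid €53.6 is the highest overall, so Paulo wins and pays the second-highest bid, €43.2.
Payoff = value − price = €28.7 − €43.2 = -€14.5.
Overbidding won the item at a price above value — truthful bidding would have avoided this loss.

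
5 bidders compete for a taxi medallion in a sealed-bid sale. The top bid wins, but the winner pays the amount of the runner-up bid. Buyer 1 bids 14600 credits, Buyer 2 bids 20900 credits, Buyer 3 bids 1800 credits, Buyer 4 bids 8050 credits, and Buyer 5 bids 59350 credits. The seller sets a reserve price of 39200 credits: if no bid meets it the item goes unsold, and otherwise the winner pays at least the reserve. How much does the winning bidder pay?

Bids in descending order: Buyer 5 59350 credits; Buyer 2 20900 credits; Buyer 1 14600 credits; Buyer 4 8050 credits; Buyer 3 1800 credits.
Buyer 5 has the highest bid, so Buyer 5 wins.
The second-highest bid is 20900 credits, but the reserve 39200 credits is higher, so the price is the reserve.

39200 credits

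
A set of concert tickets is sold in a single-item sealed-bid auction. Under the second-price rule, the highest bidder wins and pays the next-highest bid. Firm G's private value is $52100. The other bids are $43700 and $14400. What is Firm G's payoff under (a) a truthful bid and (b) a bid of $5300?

The highest competing bid is $43700.
Bidding truthfully at $52100: Firm G has the top bid, wins, and pays the second-highest bid $43700. Payoff = $52100 − $43700 = $8400.
Bidding $5300: the top bid is $43700 (a rival), so Firm G loses. Payoff = $0.
Deviating from a truthful bid can only lose payoff in a second-price auction — never gain.

Truthful: $8400; alternative: $0.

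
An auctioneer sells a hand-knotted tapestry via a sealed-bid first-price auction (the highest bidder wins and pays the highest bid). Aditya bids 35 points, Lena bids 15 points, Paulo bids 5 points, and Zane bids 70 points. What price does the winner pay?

Bids in descending order: Zane 70 points > Aditya 35 points > Lena 15 points > Paulo 5 points.
Zane is the highest bidder, so Zane wins.
Under the first-price rule, the price is the highest bid: 70 points.

Price paid: 70 points.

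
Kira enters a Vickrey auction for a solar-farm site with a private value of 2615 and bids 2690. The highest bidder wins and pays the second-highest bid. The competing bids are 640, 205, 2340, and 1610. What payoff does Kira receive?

Highest competing bid: 2340.
Kira's bid 2690 is the highest overall, so Kira wins and pays the second-highest bid, 2340.
Payoff = value − price = 2615 − 2340 = 275.

275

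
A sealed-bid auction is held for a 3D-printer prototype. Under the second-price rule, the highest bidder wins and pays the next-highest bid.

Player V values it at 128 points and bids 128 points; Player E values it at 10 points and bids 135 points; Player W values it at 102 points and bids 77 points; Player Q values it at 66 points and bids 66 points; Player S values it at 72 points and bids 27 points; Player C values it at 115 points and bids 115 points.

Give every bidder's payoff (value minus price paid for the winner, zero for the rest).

Bids in descending order: Player E 135 points > Player V 128 points > Player C 115 points > Player W 77 points > Player Q 66 points > Player S 27 points.
Player E has the top bid and wins; the price is the second-highest bid, 128 points.
Player E's payoff = 10 points − 128 points = -118 points. All other bidders lose, so their payoff is 0.

Player V 0 points, Player E -118 points, Player W 0 points, Player Q 0 points, Player S 0 points, Player C 0 points.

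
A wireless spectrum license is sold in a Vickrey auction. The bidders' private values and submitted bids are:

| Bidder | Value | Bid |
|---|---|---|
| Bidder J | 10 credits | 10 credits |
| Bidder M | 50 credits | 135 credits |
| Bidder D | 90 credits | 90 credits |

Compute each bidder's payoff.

Ordered from highest: Bidder M 135 credits; Bidder D 90 credits; Bidder J 10 credits.
Bidder M has the top bid and wins; the price is the second-highest bid, 90 credits.
Bidder M's payoff = 50 credits − 90 credits = -40 credits. All other bidders lose, so their payoff is 0.

Payoffs: Bidder J 0 credits, Bidder M -40 credits, Bidder D 0 credits.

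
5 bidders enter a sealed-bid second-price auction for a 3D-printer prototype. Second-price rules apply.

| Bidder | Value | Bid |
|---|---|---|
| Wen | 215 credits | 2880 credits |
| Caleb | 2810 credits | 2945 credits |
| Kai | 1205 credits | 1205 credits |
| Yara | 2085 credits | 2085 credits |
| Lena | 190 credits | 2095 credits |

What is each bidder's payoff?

Bids in descending order: Caleb 2945 credits; Wen 2880 credits; Lena 2095 credits; Yara 2085 credits; Kai 1205 credits.
Caleb has the top bid and wins; the price is the second-highest bid, 2880 credits.
Caleb's payoff = 2810 credits − 2880 credits = -70 credits. All other bidders lose, so their payoff is 0.

Wen 0 credits, Caleb -70 credits, Kai 0 credits, Yara 0 credits, Lena 0 credits.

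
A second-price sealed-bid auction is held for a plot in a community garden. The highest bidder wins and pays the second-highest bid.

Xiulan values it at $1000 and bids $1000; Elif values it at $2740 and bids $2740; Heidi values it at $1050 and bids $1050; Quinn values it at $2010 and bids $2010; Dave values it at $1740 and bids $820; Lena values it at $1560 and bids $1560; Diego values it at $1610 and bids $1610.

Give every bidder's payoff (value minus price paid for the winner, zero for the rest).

Payoffs: Xiulan $0, Elif $730, Heidi $0, Quinn $0, Dave $0, Lena $0, Diego $0.

Sorted high to low: Elif $2740, then Quinn $2010, then Diego $1610, then Lena $1560, then Heidi $1050, then Xiulan $1000, then Dave $820.
Elif has the top bid and wins; the price is the second-highest bid, $2010.
Elif's payoff = $2740 − $2010 = $730. All other bidders lose, so their payoff is 0.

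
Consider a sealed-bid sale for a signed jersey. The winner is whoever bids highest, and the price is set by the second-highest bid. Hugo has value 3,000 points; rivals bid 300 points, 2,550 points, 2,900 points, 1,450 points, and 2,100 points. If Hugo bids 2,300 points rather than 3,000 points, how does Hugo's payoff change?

Payoff change: -100 points.

The highest competing bid is 2,900 points.
Bidding truthfully at 3,000 points: Hugo has the top bid, wins, and pays the second-highest bid 2,900 points. Payoff = 3,000 points − 2,900 points = 100 points.
Bidding 2,300 points: the top bid is 2,900 points (a rival), so Hugo loses. Payoff = 0 points.
Change = 0 points − 100 points = -100 points.
This is the dominant-strategy logic: truthful bidding weakly beats any alternative.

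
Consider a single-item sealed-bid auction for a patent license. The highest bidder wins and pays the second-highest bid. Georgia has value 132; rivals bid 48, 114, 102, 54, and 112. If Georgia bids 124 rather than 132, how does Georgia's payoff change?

Change in payoff: 0.

The highest competing bid is 114.
Bidding truthfully at 132: Georgia has the top bid, wins, and pays the second-highest bid 114. Payoff = 132 − 114 = 18.
Bidding 124: Georgia has the top bid, wins, and pays the second-highest bid 114. Payoff = 132 − 114 = 18.
Change = 18 − 18 = 0.
The bid only affects whether you win, not the price — here both bids land on the same side of the top rival bid, so the deviation is payoff-neutral.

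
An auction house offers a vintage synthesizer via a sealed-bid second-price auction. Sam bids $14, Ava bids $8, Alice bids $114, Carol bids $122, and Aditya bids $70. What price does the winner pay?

Ordered from highest: Carol $122 > Alice $114 > Aditya $70 > Sam $14 > Ava $8.
Carol has the highest bid, so Carol wins.
The second-highest bid is $114, so that is what Carol pays.

Price paid: $114.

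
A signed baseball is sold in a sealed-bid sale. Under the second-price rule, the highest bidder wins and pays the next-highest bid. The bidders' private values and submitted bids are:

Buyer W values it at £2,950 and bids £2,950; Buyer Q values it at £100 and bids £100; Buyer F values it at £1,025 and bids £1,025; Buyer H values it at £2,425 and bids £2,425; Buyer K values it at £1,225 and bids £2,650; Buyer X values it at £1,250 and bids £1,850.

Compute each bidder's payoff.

Sorted high to low: Buyer W £2,950, then Buyer K £2,650, then Buyer H £2,425, then Buyer X £1,850, then Buyer F £1,025, then Buyer Q £100.
Buyer W has the top bid and wins; the price is the second-highest bid, £2,650.
Buyer W's payoff = £2,950 − £2,650 = £300. All other bidders lose, so their payoff is 0.

Buyer W £300, Buyer Q £0, Buyer F £0, Buyer H £0, Buyer K £0, Buyer X £0.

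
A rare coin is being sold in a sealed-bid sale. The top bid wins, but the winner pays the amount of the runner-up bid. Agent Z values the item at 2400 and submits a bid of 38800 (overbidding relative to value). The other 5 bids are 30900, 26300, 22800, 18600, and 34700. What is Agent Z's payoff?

Payoff = -32300.

Highest competing bid: 34700.
Agent Z's bid 38800 is the highest overall, so Agent Z wins and pays the second-highest bid, 34700.
Payoff = value − price = 2400 − 34700 = -32300.
Overbidding won the item at a price above value — truthful bidding would have avoided this loss.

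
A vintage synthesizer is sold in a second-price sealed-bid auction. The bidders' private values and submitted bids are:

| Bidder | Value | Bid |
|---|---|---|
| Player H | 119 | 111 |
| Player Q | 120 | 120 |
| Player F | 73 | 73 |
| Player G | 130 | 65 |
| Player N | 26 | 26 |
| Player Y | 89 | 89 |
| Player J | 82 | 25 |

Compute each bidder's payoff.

Sorted high to low: Player Q 120 > Player H 111 > Player Y 89 > Player F 73 > Player G 65 > Player N 26 > Player J 25.
Player Q has the top bid and wins; the price is the second-highest bid, 111.
Player Q's payoff = 120 − 111 = 9. All other bidders lose, so their payoff is 0.

Player H 0, Player Q 9, Player F 0, Player G 0, Player N 0, Player Y 0, Player J 0.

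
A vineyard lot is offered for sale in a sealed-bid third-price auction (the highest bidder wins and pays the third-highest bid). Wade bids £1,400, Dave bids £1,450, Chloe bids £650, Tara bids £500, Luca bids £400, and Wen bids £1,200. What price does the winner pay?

£1,200

Ranking the bids: Dave £1,450, then Wade £1,400, then Wen £1,200, then Chloe £650, then Tara £500, then Luca £400.
Dave is the highest bidder, so Dave wins.
Under the third-price rule, the price is the third-highest bid: £1,200.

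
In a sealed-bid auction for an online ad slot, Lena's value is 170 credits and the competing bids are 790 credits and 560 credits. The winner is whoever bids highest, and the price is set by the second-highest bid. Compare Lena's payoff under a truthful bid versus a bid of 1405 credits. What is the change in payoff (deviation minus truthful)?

Change in payoff: -620 credits.

The highest competing bid is 790 credits.
Bidding truthfully at 170 credits: the top bid is 790 credits (a rival), so Lena loses. Payoff = 0 credits.
Bidding 1405 credits: Lena has the top bid, wins, and pays the second-highest bid 790 credits. Payoff = 170 credits − 790 credits = -620 credits.
Change = -620 credits − 0 credits = -620 credits.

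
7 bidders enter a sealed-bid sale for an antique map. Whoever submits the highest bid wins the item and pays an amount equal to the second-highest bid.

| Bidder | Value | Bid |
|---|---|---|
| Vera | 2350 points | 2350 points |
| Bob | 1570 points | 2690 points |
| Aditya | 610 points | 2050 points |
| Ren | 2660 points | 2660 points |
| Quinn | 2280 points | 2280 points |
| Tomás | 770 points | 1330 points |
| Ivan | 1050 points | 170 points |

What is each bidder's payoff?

Payoffs: Vera 0 points, Bob -1090 points, Aditya 0 points, Ren 0 points, Quinn 0 points, Tomás 0 points, Ivan 0 points.

Sorted high to low: Bob 2690 points > Ren 2660 points > Vera 2350 points > Quinn 2280 points > Aditya 2050 points > Tomás 1330 points > Ivan 170 points.
Bob has the top bid and wins; the price is the second-highest bid, 2660 points.
Bob's payoff = 1570 points − 2660 points = -1090 points. All other bidders lose, so their payoff is 0.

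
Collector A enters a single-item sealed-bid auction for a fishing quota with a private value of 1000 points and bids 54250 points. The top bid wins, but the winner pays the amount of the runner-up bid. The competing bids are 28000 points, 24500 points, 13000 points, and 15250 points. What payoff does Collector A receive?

Payoff = -27000 points.

Highest competing bid: 28000 points.
Collector A's bid 54250 points is the highest overall, so Collector A wins and pays the second-highest bid, 28000 points.
Payoff = value − price = 1000 points − 28000 points = -27000 points.
Overbidding won the item at a price above value — truthful bidding would have avoided this loss.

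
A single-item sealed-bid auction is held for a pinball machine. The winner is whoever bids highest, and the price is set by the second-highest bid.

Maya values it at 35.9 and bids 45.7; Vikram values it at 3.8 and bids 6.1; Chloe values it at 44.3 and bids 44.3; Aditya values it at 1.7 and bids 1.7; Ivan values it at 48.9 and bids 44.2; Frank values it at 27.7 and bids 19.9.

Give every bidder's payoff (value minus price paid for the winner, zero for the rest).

Maya -8.4, Vikram 0.0, Chloe 0.0, Aditya 0.0, Ivan 0.0, Frank 0.0.

Ordered from highest: Maya 45.7, then Chloe 44.3, then Ivan 44.2, then Frank 19.9, then Vikram 6.1, then Aditya 1.7.
Maya has the top bid and wins; the price is the second-highest bid, 44.3.
Maya's payoff = 35.9 − 44.3 = -8.4. All other bidders lose, so their payoff is 0.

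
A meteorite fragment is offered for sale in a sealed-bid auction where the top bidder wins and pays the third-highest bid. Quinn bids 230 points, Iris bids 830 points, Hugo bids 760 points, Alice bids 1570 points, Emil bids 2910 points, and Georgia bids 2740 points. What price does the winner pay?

Ordered from highest: Emil 2910 points, then Georgia 2740 points, then Alice 1570 points, then Iris 830 points, then Hugo 760 points, then Quinn 230 points.
Emil is the highest bidder, so Emil wins.
Under the third-price rule, the price is the third-highest bid: 1570 points.

The winner pays 1570 points.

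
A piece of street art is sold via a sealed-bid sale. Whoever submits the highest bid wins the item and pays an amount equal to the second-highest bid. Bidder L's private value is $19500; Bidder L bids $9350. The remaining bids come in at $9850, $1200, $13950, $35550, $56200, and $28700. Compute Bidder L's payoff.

Highest competing bid: $56200.
Bidder L's bid $9350 is not the highest, so Bidder L loses, pays nothing, and earns zero payoff.

$0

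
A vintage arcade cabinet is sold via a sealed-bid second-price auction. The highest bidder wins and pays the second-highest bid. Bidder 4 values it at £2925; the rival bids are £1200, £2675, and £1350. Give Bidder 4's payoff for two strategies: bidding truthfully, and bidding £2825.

The highest competing bid is £2675.
Bidding truthfully at £2925: Bidder 4 has the top bid, wins, and pays the second-highest bid £2675. Payoff = £2925 − £2675 = £250.
Bidding £2825: Bidder 4 has the top bid, wins, and pays the second-highest bid £2675. Payoff = £2925 − £2675 = £250.
The bid only affects whether you win, not the price — here both bids land on the same side of the top rival bid, so the deviation is payoff-neutral.

Truthful: £250; alternative: £250.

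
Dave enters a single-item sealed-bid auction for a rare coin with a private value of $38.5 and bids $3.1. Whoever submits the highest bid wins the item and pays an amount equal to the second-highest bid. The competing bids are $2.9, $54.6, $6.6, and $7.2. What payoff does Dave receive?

Payoff = $0.0.

Highest competing bid: $54.6.
Dave's bid $3.1 is not the highest, so Dave loses, pays nothing, and earns zero payoff.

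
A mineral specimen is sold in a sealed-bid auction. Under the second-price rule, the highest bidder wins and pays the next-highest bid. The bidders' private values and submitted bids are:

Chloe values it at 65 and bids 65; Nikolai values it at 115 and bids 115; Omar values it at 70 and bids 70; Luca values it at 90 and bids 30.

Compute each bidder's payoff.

Ordered from highest: Nikolai 115 > Omar 70 > Chloe 65 > Luca 30.
Nikolai has the top bid and wins; the price is the second-highest bid, 70.
Nikolai's payoff = 115 − 70 = 45. All other bidders lose, so their payoff is 0.

Chloe 0, Nikolai 45, Omar 0, Luca 0.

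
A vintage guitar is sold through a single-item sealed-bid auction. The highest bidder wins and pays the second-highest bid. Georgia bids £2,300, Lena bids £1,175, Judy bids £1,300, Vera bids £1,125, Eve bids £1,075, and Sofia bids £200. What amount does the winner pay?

Ranking the bids: Georgia £2,300; Judy £1,300; Lena £1,175; Vera £1,125; Eve £1,075; Sofia £200.
Georgia has the highest bid, so Georgia wins.
The second-highest bid is £1,300, so that is what Georgia pays.

£1,300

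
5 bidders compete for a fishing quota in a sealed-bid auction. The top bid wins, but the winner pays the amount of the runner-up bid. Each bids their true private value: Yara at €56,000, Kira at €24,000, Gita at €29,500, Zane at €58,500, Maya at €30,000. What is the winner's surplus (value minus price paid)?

Winner's surplus: €2,500.

Ordered from highest: Zane €58,500; Yara €56,000; Maya €30,000; Gita €29,500; Kira €24,000.
Zane wins with the top bid and pays the second-highest, €56,000.
Surplus = €58,500 − €56,000 = €2,500.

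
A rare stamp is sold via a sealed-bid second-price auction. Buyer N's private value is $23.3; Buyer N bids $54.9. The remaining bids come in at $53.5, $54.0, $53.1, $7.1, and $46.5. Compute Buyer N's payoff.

Payoff = -$30.7.

Highest competing bid: $54.0.
Buyer N's bid $54.9 is the highest overall, so Buyer N wins and pays the second-highest bid, $54.0.
Payoff = value − price = $23.3 − $54.0 = -$30.7.
Overbidding won the item at a price above value — truthful bidding would have avoided this loss.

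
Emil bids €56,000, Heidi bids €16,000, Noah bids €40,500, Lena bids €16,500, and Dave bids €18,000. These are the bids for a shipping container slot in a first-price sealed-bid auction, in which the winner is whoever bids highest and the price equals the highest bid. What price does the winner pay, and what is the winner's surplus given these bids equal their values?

Bids in descending order: Emil €56,000; Noah €40,500; Dave €18,000; Lena €16,500; Heidi €16,000.
Emil is the highest bidder, so Emil wins.
Under the first-price rule, the price is the highest bid: €56,000.
Surplus = €56,000 − €56,000 = €0.

The winner pays €56,000 for a surplus of €0.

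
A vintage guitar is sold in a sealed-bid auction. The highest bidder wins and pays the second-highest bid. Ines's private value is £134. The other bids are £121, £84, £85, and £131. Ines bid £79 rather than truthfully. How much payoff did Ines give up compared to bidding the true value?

The highest competing bid is £131.
Bidding truthfully at £134: Ines has the top bid, wins, and pays the second-highest bid £131. Payoff = £134 − £131 = £3.
Bidding £79: the top bid is £131 (a rival), so Ines loses. Payoff = £0.
Regret = truthful payoff − actual payoff = £3 − £0 = £3.

Payoff forgone: £3.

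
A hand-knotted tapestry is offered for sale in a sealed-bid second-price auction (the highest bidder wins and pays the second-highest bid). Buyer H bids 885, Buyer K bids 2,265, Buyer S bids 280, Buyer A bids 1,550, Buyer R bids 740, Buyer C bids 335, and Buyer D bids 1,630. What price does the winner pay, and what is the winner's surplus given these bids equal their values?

The winner pays 1,630 for a surplus of 635.

Ordered from highest: Buyer K 2,265, then Buyer D 1,630, then Buyer A 1,550, then Buyer H 885, then Buyer R 740, then Buyer C 335, then Buyer S 280.
Buyer K is the highest bidder, so Buyer K wins.
Under the second-price rule, the price is the second-highest bid: 1,630.
Surplus = 2,265 − 1,630 = 635.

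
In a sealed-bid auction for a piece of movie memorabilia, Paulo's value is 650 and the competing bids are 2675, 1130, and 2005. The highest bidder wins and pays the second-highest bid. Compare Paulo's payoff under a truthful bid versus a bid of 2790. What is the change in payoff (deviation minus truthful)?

Payoff change: -2025.

The highest competing bid is 2675.
Bidding truthfully at 650: the top bid is 2675 (a rival), so Paulo loses. Payoff = 0.
Bidding 2790: Paulo has the top bid, wins, and pays the second-highest bid 2675. Payoff = 650 − 2675 = -2025.
Change = -2025 − 0 = -2025.
Deviating from a truthful bid can only lose payoff in a second-price auction — never gain.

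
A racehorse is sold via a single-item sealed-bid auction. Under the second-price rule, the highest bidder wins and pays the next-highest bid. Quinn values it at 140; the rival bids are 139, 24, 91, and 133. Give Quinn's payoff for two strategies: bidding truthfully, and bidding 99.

(a) 1  (b) 0

The highest competing bid is 139.
Bidding truthfully at 140: Quinn has the top bid, wins, and pays the second-highest bid 139. Payoff = 140 − 139 = 1.
Bidding 99: the top bid is 139 (a rival), so Quinn loses. Payoff = 0.
This is the dominant-strategy logic: truthful bidding weakly beats any alternative.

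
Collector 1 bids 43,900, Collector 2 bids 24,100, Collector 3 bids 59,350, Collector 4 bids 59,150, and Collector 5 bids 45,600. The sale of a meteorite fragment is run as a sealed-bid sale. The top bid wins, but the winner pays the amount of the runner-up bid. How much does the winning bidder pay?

Price paid: 59,150.

Sorted high to low: Collector 3 59,350; Collector 4 59,150; Collector 5 45,600; Collector 1 43,900; Collector 2 24,100.
Collector 3 has the highest bid, so Collector 3 wins.
The second-highest bid is 59,150, so that is what Collector 3 pays.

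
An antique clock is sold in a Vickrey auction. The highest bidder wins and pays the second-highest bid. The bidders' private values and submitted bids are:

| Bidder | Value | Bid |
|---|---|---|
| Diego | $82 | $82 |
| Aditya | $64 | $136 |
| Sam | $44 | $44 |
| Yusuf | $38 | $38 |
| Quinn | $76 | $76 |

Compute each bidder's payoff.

Sorted high to low: Aditya $136, then Diego $82, then Quinn $76, then Sam $44, then Yusuf $38.
Aditya has the top bid and wins; the price is the second-highest bid, $82.
Aditya's payoff = $64 − $82 = -$18. All other bidders lose, so their payoff is 0.

Diego $0, Aditya -$18, Sam $0, Yusuf $0, Quinn $0.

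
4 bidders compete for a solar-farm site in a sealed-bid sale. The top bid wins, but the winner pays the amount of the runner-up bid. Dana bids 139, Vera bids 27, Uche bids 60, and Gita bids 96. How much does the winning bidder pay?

Price paid: 96.

Bids in descending order: Dana 139; Gita 96; Uche 60; Vera 27.
Dana has the highest bid, so Dana wins.
The second-highest bid is 96, so that is what Dana pays.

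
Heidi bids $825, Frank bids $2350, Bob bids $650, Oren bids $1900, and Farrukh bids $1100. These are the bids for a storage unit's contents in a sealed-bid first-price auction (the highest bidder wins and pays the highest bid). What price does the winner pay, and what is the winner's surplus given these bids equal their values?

Ordered from highest: Frank $2350 > Oren $1900 > Farrukh $1100 > Heidi $825 > Bob $650.
Frank is the highest bidder, so Frank wins.
Under the first-price rule, the price is the highest bid: $2350.
Surplus = $2350 − $2350 = $0.

The winner pays $2350 for a surplus of $0.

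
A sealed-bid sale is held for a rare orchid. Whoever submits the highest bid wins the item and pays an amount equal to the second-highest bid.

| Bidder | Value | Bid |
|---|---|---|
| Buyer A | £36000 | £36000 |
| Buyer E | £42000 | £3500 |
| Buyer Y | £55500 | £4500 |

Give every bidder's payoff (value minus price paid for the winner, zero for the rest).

Payoffs: Buyer A £31500, Buyer E £0, Buyer Y £0.

Bids in descending order: Buyer A £36000 > Buyer Y £4500 > Buyer E £3500.
Buyer A has the top bid and wins; the price is the second-highest bid, £4500.
Buyer A's payoff = £36000 − £4500 = £31500. All other bidders lose, so their payoff is 0.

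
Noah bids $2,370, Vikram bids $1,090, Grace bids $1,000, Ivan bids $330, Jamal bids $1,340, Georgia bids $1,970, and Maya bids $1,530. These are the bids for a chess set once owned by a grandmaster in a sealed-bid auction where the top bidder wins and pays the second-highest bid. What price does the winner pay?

The winner pays $1,970.

Ranking the bids: Noah $2,370 > Georgia $1,970 > Maya $1,530 > Jamal $1,340 > Vikram $1,090 > Grace $1,000 > Ivan $330.
Noah is the highest bidder, so Noah wins.
Under the second-price rule, the price is the second-highest bid: $1,970.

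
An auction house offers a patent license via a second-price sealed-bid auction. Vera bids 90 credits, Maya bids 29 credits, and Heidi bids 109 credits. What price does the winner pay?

Bids in descending order: Heidi 109 credits; Vera 90 credits; Maya 29 credits.
Heidi has the highest bid, so Heidi wins.
The second-highest bid is 90 credits, so that is what Heidi pays.

90 credits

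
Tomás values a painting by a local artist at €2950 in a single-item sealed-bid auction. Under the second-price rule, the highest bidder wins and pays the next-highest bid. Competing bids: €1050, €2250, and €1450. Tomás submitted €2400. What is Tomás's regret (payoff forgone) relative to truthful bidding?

Regret: €0.

The highest competing bid is €2250.
Bidding truthfully at €2950: Tomás has the top bid, wins, and pays the second-highest bid €2250. Payoff = €2950 − €2250 = €700.
Bidding €2400: Tomás has the top bid, wins, and pays the second-highest bid €2250. Payoff = €2950 − €2250 = €700.
Regret = truthful payoff − actual payoff = €700 − €700 = €0.
The bid only affects whether you win, not the price — here both bids land on the same side of the top rival bid, so the deviation is payoff-neutral.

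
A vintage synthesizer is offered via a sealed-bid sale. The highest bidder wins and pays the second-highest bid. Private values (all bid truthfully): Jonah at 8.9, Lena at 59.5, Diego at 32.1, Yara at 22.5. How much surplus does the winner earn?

Sorted high to low: Lena 59.5, then Diego 32.1, then Yara 22.5, then Jonah 8.9.
Lena wins with the top bid and pays the second-highest, 32.1.
Surplus = 59.5 − 32.1 = 27.4.

27.4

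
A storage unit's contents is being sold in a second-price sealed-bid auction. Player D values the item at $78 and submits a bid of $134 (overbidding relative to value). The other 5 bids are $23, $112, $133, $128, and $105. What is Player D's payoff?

Payoff = -$55.

Highest competing bid: $133.
Player D's bid $134 is the highest overall, so Player D wins and pays the second-highest bid, $133.
Payoff = value − price = $78 − $133 = -$55.
Overbidding won the item at a price above value — truthful bidding would have avoided this loss.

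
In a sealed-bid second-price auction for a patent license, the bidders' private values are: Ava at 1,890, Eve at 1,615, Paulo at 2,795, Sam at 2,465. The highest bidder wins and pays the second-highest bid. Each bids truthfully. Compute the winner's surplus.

Sorted high to low: Paulo 2,795; Sam 2,465; Ava 1,890; Eve 1,615.
Paulo wins with the top bid and pays the second-highest, 2,465.
Surplus = 2,795 − 2,465 = 330.

Winner's surplus: 330.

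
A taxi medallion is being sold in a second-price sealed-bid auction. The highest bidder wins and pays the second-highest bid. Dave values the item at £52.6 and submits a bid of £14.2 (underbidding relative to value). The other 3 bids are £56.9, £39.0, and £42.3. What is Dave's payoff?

£0.0

Highest competing bid: £56.9.
Dave's bid £14.2 is not the highest, so Dave loses, pays nothing, and earns zero payoff.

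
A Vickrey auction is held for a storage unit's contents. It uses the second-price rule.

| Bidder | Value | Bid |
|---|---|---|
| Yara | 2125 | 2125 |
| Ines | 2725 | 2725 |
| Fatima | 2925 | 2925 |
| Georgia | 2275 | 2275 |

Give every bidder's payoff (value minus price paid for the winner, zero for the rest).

Sorted high to low: Fatima 2925 > Ines 2725 > Georgia 2275 > Yara 2125.
Fatima has the top bid and wins; the price is the second-highest bid, 2725.
Fatima's payoff = 2925 − 2725 = 200. All other bidders lose, so their payoff is 0.

Payoffs: Yara 0, Ines 0, Fatima 200, Georgia 0.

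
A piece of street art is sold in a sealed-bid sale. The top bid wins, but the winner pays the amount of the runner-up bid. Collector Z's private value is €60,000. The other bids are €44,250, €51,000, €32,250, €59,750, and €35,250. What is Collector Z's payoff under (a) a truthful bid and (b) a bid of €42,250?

(a) €250  (b) €0

The highest competing bid is €59,750.
Bidding truthfully at €60,000: Collector Z has the top bid, wins, and pays the second-highest bid €59,750. Payoff = €60,000 − €59,750 = €250.
Bidding €42,250: the top bid is €59,750 (a rival), so Collector Z loses. Payoff = €0.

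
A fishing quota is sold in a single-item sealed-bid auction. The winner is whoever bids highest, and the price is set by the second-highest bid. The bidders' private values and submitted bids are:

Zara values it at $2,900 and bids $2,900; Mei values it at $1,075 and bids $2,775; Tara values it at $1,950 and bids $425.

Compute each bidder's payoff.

Ordered from highest: Zara $2,900, then Mei $2,775, then Tara $425.
Zara has the top bid and wins; the price is the second-highest bid, $2,775.
Zara's payoff = $2,900 − $2,775 = $125. All other bidders lose, so their payoff is 0.

Zara $125, Mei $0, Tara $0.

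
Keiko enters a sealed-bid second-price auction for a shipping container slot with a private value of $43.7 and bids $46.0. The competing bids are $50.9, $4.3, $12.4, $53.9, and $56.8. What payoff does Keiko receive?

Keiko's payoff: $0.0.

Highest competing bid: $56.8.
Keiko's bid $46.0 is not the highest, so Keiko loses, pays nothing, and earns zero payoff.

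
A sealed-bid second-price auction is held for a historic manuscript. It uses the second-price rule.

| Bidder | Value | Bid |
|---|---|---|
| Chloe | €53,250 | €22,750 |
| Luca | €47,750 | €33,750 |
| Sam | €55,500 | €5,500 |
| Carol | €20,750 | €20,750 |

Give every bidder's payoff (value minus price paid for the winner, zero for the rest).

Payoffs: Chloe €0, Luca €25,000, Sam €0, Carol €0.

Bids in descending order: Luca €33,750, then Chloe €22,750, then Carol €20,750, then Sam €5,500.
Luca has the top bid and wins; the price is the second-highest bid, €22,750.
Luca's payoff = €47,750 − €22,750 = €25,000. All other bidders lose, so their payoff is 0.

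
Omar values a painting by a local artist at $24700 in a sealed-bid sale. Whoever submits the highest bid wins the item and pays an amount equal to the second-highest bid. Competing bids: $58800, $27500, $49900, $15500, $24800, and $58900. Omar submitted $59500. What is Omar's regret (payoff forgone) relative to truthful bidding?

$34200

The highest competing bid is $58900.
Bidding truthfully at $24700: the top bid is $58900 (a rival), so Omar loses. Payoff = $0.
Bidding $59500: Omar has the top bid, wins, and pays the second-highest bid $58900. Payoff = $24700 − $58900 = -$34200.
Regret = truthful payoff − actual payoff = $0 − -$34200 = $34200.
Deviating from a truthful bid can only lose payoff in a second-price auction — never gain.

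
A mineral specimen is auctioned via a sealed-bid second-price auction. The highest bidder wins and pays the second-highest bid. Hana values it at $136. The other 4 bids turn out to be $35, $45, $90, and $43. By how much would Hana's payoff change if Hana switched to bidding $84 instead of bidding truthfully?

Payoff change: -$46.

The highest competing bid is $90.
Bidding truthfully at $136: Hana has the top bid, wins, and pays the second-highest bid $90. Payoff = $136 − $90 = $46.
Bidding $84: the top bid is $90 (a rival), so Hana loses. Payoff = $0.
Change = $0 − $46 = -$46.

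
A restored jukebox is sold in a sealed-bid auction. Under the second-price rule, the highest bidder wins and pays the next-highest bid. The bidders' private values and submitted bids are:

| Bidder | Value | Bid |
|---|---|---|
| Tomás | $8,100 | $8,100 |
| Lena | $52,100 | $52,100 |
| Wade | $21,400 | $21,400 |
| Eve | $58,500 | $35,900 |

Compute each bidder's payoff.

Ordered from highest: Lena $52,100 > Eve $35,900 > Wade $21,400 > Tomás $8,100.
Lena has the top bid and wins; the price is the second-highest bid, $35,900.
Lena's payoff = $52,100 − $35,900 = $16,200. All other bidders lose, so their payoff is 0.

Tomás $0, Lena $16,200, Wade $0, Eve $0.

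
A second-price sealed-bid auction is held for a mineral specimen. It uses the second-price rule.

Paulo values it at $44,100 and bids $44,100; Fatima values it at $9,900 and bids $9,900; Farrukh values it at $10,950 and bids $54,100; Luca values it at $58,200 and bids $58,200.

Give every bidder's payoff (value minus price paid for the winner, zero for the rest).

Bids in descending order: Luca $58,200 > Farrukh $54,100 > Paulo $44,100 > Fatima $9,900.
Luca has the top bid and wins; the price is the second-highest bid, $54,100.
Luca's payoff = $58,200 − $54,100 = $4,100. All other bidders lose, so their payoff is 0.

Paulo $0, Fatima $0, Farrukh $0, Luca $4,100.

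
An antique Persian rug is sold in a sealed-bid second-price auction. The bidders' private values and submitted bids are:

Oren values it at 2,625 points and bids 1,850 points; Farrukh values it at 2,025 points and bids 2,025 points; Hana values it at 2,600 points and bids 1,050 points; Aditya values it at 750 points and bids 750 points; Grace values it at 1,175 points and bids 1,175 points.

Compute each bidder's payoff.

Payoffs: Oren 0 points, Farrukh 175 points, Hana 0 points, Aditya 0 points, Grace 0 points.

Ordered from highest: Farrukh 2,025 points > Oren 1,850 points > Grace 1,175 points > Hana 1,050 points > Aditya 750 points.
Farrukh has the top bid and wins; the price is the second-highest bid, 1,850 points.
Farrukh's payoff = 2,025 points − 1,850 points = 175 points. All other bidders lose, so their payoff is 0.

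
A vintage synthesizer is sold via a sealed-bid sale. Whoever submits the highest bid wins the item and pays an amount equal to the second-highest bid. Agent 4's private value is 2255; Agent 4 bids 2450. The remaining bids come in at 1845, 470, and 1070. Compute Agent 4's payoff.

410

Highest competing bid: 1845.
Agent 4's bid 2450 is the highest overall, so Agent 4 wins and pays the second-highest bid, 1845.
Payoff = value − price = 2255 − 1845 = 410.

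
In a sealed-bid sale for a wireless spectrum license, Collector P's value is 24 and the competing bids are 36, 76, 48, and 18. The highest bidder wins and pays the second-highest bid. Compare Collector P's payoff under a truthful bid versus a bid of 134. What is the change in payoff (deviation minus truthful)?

The highest competing bid is 76.
Bidding truthfully at 24: the top bid is 76 (a rival), so Collector P loses. Payoff = 0.
Bidding 134: Collector P has the top bid, wins, and pays the second-highest bid 76. Payoff = 24 − 76 = -52.
Change = -52 − 0 = -52.
This is the dominant-strategy logic: truthful bidding weakly beats any alternative.

Payoff change: -52.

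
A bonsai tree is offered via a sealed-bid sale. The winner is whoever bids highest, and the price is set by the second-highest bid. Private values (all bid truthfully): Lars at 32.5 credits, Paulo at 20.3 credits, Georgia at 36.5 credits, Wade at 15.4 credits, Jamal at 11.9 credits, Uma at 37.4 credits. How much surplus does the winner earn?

Ordered from highest: Uma 37.4 credits; Georgia 36.5 credits; Lars 32.5 credits; Paulo 20.3 credits; Wade 15.4 credits; Jamal 11.9 credits.
Uma wins with the top bid and pays the second-highest, 36.5 credits.
Surplus = 37.4 credits − 36.5 credits = 0.9 credits.

0.9 credits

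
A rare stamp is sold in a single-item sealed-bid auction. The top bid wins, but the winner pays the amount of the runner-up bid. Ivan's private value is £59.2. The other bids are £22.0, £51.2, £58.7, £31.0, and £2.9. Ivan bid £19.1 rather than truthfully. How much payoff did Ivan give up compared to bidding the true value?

The highest competing bid is £58.7.
Bidding truthfully at £59.2: Ivan has the top bid, wins, and pays the second-highest bid £58.7. Payoff = £59.2 − £58.7 = £0.5.
Bidding £19.1: the top bid is £58.7 (a rival), so Ivan loses. Payoff = £0.0.
Regret = truthful payoff − actual payoff = £0.5 − £0.0 = £0.5.

Payoff forgone: £0.5.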